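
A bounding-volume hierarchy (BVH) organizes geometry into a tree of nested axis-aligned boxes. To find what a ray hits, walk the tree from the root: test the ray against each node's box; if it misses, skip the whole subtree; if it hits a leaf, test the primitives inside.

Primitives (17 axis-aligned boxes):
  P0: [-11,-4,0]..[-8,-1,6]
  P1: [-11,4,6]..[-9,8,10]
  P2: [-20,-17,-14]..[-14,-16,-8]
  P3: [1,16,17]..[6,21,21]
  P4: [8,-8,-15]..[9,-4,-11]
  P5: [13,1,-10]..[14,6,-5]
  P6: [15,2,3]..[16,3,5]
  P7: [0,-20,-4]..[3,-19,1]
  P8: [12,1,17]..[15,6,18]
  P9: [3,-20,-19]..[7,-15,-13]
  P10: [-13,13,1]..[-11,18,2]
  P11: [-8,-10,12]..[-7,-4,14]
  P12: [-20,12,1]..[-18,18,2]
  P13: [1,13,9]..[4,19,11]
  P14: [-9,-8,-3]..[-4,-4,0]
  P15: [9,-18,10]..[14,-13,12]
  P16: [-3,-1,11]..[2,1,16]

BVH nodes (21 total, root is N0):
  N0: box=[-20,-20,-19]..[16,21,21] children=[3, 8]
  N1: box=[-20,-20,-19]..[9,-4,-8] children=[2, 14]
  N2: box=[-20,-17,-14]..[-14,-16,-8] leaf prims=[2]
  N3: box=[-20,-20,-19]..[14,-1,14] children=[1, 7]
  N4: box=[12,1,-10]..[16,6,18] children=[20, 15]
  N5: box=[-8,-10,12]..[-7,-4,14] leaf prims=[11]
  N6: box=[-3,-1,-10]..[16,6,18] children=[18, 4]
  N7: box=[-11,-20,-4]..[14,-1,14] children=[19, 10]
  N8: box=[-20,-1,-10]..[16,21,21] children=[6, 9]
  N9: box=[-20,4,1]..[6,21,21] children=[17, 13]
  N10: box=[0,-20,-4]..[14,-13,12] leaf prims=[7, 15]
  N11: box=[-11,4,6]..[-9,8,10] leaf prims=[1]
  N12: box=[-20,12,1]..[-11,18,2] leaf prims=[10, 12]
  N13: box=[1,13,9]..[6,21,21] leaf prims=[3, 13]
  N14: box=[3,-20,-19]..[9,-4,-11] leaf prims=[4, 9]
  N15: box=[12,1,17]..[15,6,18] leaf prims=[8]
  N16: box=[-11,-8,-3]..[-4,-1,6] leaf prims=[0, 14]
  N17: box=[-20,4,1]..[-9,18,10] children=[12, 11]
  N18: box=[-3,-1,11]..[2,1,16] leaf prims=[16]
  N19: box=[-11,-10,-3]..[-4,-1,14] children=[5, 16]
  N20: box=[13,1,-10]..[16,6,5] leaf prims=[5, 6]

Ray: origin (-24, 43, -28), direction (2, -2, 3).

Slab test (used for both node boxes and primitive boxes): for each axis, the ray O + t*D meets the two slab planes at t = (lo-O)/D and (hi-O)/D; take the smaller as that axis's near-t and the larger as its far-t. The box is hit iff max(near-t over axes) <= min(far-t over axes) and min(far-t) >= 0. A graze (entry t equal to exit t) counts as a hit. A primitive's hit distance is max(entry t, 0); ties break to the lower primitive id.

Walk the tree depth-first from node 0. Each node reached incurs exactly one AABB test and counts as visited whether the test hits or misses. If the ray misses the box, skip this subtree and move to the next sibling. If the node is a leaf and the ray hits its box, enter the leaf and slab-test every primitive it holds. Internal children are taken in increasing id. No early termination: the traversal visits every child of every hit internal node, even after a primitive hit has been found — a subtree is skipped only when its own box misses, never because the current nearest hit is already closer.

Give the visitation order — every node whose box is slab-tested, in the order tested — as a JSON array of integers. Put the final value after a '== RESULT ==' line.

Walk:
N0 x:[2,20] y:[11,63/2] z:[3,49/3] -> hit [11,49/3], descend [3, 8]
  N3 x:[2,19] y:[22,63/2] z:[3,14] -> miss, prune
  N8 x:[2,20] y:[11,22] z:[6,49/3] -> hit [11,49/3], descend [6, 9]
    N6 x:[21/2,20] y:[37/2,22] z:[6,46/3] -> miss, prune
    N9 x:[2,15] y:[11,39/2] z:[29/3,49/3] -> hit [11,15], descend [13, 17]
      N13 x:[25/2,15] y:[11,15] z:[37/3,49/3] -> hit [25/2,15] leaf, test {P3(miss), P13@t=25/2}
      N17 x:[2,15/2] y:[25/2,39/2] z:[29/3,38/3] -> miss, prune

Visited [0, 3, 8, 6, 9, 13, 17]. Tests: 7 box, 1 leaf. Nearest: P13.

== RESULT ==
[0, 3, 8, 6, 9, 13, 17]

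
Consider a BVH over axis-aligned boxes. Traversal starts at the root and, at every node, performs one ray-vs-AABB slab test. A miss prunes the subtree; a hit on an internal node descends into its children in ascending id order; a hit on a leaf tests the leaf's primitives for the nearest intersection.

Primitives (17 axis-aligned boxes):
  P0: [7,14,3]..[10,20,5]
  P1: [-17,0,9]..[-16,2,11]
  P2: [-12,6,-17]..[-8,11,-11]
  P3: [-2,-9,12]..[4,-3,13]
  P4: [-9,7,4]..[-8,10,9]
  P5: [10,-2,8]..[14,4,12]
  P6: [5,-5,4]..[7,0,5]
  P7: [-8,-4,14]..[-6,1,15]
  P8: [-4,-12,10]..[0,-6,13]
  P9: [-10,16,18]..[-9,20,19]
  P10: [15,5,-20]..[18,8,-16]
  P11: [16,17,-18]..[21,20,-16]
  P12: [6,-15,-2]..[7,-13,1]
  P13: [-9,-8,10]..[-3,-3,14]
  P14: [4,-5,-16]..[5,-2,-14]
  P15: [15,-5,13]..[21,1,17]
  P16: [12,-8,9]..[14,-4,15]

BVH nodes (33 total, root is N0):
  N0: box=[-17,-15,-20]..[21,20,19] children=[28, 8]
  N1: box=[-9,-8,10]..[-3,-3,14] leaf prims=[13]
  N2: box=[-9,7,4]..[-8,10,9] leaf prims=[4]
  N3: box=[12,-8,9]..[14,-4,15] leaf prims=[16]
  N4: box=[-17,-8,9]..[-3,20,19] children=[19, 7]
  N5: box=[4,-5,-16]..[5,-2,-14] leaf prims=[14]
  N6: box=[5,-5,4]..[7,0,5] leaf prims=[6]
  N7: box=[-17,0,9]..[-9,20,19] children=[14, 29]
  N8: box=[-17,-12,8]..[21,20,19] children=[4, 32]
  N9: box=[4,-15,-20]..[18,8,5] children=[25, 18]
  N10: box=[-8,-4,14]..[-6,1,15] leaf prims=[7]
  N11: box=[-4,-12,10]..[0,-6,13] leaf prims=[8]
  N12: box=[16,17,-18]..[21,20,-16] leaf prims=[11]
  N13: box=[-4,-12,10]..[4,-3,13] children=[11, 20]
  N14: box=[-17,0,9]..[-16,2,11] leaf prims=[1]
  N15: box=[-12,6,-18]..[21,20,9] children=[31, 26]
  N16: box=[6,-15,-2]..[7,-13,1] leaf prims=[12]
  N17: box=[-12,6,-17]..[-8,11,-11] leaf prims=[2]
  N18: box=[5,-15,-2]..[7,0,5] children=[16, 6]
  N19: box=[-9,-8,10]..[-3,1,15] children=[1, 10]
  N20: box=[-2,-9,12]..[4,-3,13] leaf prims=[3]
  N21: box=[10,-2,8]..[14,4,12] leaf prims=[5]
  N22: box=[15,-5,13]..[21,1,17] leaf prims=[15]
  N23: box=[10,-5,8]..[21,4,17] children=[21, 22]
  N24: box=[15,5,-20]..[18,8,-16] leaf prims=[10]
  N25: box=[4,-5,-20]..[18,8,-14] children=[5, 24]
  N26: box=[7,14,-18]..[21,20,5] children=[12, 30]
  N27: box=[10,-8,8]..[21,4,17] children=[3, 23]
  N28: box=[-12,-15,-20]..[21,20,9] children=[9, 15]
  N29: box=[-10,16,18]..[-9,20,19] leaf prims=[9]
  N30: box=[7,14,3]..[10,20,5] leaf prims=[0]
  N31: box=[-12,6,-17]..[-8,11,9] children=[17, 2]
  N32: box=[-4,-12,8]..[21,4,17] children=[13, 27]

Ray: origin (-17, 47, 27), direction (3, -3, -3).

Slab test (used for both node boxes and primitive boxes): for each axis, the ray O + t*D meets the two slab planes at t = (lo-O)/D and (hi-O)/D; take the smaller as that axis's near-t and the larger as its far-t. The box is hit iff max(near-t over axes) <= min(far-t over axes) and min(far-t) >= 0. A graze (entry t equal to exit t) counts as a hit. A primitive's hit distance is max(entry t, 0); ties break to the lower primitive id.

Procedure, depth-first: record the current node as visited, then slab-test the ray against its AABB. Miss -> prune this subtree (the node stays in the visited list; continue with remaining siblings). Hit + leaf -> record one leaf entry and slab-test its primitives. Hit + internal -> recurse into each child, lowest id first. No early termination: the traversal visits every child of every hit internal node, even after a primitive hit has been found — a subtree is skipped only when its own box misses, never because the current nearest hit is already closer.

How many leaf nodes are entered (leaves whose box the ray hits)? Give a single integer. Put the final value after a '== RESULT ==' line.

Walk:
N0 x:[0,38/3] y:[9,62/3] z:[8/3,47/3] -> hit [9,38/3], descend [8, 28]
  N8 x:[0,38/3] y:[9,59/3] z:[8/3,19/3] -> miss, prune
  N28 x:[5/3,38/3] y:[9,62/3] z:[6,47/3] -> hit [9,38/3], descend [9, 15]
    N9 x:[7,35/3] y:[13,62/3] z:[22/3,47/3] -> miss, prune
    N15 x:[5/3,38/3] y:[9,41/3] z:[6,15] -> hit [9,38/3], descend [26, 31]
      N26 x:[8,38/3] y:[9,11] z:[22/3,15] -> hit [9,11], descend [12, 30]
        N12 x:[11,38/3] y:[9,10] z:[43/3,15] -> miss, prune
        N30 x:[8,9] y:[9,11] z:[22/3,8] -> miss, prune
      N31 x:[5/3,3] y:[12,41/3] z:[6,44/3] -> miss, prune

order=[0, 8, 28, 9, 15, 26, 12, 30, 31]  |boxes|=9  |leaves|=0  hit=miss

== RESULT ==
0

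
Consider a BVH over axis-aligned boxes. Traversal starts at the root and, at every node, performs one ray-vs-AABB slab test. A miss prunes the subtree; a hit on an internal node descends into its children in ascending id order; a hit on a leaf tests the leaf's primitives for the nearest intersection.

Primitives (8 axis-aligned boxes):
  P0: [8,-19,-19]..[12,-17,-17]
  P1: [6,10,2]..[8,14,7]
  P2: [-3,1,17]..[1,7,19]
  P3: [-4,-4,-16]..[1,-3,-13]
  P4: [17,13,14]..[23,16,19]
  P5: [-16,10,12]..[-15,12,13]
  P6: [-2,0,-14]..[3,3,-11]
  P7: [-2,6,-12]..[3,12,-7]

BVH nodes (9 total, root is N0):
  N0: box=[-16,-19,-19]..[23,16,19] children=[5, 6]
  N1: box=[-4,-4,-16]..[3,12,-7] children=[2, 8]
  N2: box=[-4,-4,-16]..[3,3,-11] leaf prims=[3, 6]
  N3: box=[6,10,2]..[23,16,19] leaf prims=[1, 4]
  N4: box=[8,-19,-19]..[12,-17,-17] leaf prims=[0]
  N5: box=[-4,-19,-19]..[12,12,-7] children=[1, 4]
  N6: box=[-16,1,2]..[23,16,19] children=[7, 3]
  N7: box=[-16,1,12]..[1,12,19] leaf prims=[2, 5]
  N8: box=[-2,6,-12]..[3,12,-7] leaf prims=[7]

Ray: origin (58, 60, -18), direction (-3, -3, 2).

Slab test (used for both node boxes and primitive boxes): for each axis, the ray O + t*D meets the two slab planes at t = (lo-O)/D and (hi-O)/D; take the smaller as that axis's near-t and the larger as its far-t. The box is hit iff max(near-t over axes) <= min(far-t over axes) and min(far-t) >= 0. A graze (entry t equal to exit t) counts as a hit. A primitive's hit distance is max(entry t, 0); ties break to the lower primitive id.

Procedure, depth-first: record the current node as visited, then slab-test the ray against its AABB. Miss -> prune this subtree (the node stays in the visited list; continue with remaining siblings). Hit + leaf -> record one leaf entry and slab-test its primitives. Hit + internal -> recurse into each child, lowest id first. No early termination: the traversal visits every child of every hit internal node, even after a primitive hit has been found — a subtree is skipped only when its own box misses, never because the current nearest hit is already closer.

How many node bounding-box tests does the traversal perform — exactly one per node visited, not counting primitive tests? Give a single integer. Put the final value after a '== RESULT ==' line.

Traverse from the root:
N0 x:[35/3,74/3] y:[44/3,79/3] z:[-1/2,37/2] -> hit [44/3,37/2], descend [5, 6]
  N5 x:[46/3,62/3] y:[16,79/3] z:[-1/2,11/2] -> miss, prune
  N6 x:[35/3,74/3] y:[44/3,59/3] z:[10,37/2] -> hit [44/3,37/2], descend [3, 7]
    N3 x:[35/3,52/3] y:[44/3,50/3] z:[10,37/2] -> hit [44/3,50/3] leaf, test {P1(miss), P4(miss)}
    N7 x:[19,74/3] y:[16,59/3] z:[15,37/2] -> miss, prune

Visited [0, 5, 6, 3, 7]. Tests: 5 box, 1 leaf. Nearest: miss.

== RESULT ==
5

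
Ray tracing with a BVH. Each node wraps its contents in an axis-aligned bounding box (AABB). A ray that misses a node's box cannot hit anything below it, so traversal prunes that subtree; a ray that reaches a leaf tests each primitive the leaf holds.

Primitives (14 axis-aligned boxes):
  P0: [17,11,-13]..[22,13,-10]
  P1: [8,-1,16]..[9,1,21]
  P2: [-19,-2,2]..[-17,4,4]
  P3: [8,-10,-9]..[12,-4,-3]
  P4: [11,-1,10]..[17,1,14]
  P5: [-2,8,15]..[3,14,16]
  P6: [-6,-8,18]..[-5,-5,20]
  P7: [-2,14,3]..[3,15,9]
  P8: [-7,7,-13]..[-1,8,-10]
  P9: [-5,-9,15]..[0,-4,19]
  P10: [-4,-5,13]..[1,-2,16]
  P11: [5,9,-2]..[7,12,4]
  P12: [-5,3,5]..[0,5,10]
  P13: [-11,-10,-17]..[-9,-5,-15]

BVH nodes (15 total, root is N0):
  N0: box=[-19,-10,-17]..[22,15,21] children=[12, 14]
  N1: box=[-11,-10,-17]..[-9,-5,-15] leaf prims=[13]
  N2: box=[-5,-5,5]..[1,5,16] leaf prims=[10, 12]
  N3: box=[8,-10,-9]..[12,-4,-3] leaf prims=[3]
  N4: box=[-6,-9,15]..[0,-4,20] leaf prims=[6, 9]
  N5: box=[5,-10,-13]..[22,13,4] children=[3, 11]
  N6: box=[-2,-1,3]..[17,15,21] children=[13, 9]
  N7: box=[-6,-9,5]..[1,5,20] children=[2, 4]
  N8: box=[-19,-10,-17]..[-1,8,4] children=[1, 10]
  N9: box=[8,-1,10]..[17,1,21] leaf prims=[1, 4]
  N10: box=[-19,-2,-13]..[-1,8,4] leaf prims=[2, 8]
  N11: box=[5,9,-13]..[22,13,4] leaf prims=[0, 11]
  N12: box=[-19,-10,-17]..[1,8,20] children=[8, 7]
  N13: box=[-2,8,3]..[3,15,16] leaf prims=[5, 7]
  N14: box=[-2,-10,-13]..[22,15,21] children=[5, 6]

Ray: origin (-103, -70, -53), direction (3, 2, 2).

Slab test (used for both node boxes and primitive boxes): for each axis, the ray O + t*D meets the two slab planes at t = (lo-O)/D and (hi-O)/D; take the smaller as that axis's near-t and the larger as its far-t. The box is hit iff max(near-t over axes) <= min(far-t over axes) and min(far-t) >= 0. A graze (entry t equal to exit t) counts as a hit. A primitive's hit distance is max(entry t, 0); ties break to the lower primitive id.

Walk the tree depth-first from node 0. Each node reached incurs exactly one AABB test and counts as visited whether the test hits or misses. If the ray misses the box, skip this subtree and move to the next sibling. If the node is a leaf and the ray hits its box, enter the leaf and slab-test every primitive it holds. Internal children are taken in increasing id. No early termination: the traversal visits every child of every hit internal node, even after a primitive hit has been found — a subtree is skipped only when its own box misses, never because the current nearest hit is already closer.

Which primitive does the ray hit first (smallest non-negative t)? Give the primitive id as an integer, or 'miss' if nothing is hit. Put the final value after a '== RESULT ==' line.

Walk:
N0 x:[28,125/3] y:[30,85/2] z:[18,37] -> hit [30,37], descend [12, 14]
  N12 x:[28,104/3] y:[30,39] z:[18,73/2] -> hit [30,104/3], descend [7, 8]
    N7 x:[97/3,104/3] y:[61/2,75/2] z:[29,73/2] -> hit [97/3,104/3], descend [2, 4]
      N2 x:[98/3,104/3] y:[65/2,75/2] z:[29,69/2] -> hit [98/3,69/2] leaf, test {P10@t=33, P12(miss)}
      N4 x:[97/3,103/3] y:[61/2,33] z:[34,73/2] -> miss, prune
    N8 x:[28,34] y:[30,39] z:[18,57/2] -> miss, prune
  N14 x:[101/3,125/3] y:[30,85/2] z:[20,37] -> hit [101/3,37], descend [5, 6]
    N5 x:[36,125/3] y:[30,83/2] z:[20,57/2] -> miss, prune
    N6 x:[101/3,40] y:[69/2,85/2] z:[28,37] -> hit [69/2,37], descend [9, 13]
      N9 x:[37,40] y:[69/2,71/2] z:[63/2,37] -> miss, prune
      N13 x:[101/3,106/3] y:[39,85/2] z:[28,69/2] -> miss, prune

order=[0, 12, 7, 2, 4, 8, 14, 5, 6, 9, 13]  |boxes|=11  |leaves|=1  hit=P10

== RESULT ==
10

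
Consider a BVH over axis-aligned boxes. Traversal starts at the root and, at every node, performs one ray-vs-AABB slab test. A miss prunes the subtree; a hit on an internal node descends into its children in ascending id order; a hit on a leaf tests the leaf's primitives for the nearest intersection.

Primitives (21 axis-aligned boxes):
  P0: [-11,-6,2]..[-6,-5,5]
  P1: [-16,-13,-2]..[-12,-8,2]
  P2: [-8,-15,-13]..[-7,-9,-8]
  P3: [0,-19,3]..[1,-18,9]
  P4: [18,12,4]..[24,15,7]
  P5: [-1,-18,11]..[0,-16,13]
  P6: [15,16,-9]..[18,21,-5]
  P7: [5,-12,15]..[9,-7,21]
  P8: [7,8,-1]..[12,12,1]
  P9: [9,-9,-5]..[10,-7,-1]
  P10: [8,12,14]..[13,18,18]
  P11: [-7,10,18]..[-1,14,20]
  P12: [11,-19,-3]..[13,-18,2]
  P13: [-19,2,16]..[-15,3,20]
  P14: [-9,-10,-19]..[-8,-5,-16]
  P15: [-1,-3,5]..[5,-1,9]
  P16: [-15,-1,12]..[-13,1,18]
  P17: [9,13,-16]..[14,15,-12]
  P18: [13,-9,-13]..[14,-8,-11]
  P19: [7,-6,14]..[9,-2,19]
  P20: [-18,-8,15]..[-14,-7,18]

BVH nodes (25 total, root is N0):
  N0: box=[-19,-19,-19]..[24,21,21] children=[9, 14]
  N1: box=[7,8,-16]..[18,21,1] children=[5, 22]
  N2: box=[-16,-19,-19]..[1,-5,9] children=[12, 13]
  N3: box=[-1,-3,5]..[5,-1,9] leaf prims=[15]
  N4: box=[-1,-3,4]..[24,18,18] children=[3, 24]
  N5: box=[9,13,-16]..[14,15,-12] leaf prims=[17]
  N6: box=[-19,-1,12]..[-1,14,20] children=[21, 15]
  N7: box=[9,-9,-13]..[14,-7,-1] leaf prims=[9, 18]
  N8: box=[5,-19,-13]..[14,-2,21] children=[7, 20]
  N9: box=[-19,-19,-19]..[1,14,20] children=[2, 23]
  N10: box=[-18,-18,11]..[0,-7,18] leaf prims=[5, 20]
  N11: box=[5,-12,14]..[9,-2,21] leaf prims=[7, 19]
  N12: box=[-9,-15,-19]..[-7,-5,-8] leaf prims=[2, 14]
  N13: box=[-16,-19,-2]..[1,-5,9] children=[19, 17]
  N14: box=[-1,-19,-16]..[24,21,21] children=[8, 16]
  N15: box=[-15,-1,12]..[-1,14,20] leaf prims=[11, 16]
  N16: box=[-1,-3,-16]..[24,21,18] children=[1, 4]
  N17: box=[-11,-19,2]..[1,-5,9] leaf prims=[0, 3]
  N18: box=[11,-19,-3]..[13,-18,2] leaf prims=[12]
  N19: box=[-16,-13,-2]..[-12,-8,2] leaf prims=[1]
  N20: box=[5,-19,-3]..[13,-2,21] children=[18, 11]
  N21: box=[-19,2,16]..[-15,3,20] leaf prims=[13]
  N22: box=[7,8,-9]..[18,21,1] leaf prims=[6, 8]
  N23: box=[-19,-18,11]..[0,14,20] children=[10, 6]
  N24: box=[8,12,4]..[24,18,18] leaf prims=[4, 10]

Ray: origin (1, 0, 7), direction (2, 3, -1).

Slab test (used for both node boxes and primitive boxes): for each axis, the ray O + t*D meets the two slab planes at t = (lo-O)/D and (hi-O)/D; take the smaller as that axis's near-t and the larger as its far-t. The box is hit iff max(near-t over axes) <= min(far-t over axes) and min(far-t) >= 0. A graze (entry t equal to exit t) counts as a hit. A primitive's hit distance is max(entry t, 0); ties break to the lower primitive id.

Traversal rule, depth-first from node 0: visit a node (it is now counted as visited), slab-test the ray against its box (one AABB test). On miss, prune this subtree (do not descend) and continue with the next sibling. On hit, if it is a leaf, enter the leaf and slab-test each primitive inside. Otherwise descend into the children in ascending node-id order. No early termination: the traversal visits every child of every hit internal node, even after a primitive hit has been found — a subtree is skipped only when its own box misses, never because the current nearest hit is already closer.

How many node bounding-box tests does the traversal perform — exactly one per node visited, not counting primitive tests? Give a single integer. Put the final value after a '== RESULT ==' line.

Trace the traversal:
N0 x:[-10,23/2] y:[-19/3,7] z:[-14,26] -> hit [-19/3,7], descend [9, 14]
  N9 x:[-10,0] y:[-19/3,14/3] z:[-13,26] -> hit [-19/3,0], descend [2, 23]
    N2 x:[-17/2,0] y:[-19/3,-5/3] z:[-2,26] -> miss, prune
    N23 x:[-10,-1/2] y:[-6,14/3] z:[-13,-4] -> miss, prune
  N14 x:[-1,23/2] y:[-19/3,7] z:[-14,23] -> hit [-1,7], descend [8, 16]
    N8 x:[2,13/2] y:[-19/3,-2/3] z:[-14,20] -> miss, prune
    N16 x:[-1,23/2] y:[-1,7] z:[-11,23] -> hit [-1,7], descend [1, 4]
      N1 x:[3,17/2] y:[8/3,7] z:[6,23] -> hit [6,7], descend [5, 22]
        N5 x:[4,13/2] y:[13/3,5] z:[19,23] -> miss, prune
        N22 x:[3,17/2] y:[8/3,7] z:[6,16] -> hit [6,7] leaf, test {P6(miss), P8(miss)}
      N4 x:[-1,23/2] y:[-1,6] z:[-11,3] -> hit [-1,3], descend [3, 24]
        N3 x:[-1,2] y:[-1,-1/3] z:[-2,2] -> miss, prune
        N24 x:[7/2,23/2] y:[4,6] z:[-11,3] -> miss, prune

order=[0, 9, 2, 23, 14, 8, 16, 1, 5, 22, 4, 3, 24]  |boxes|=13  |leaves|=1  hit=miss

== RESULT ==
13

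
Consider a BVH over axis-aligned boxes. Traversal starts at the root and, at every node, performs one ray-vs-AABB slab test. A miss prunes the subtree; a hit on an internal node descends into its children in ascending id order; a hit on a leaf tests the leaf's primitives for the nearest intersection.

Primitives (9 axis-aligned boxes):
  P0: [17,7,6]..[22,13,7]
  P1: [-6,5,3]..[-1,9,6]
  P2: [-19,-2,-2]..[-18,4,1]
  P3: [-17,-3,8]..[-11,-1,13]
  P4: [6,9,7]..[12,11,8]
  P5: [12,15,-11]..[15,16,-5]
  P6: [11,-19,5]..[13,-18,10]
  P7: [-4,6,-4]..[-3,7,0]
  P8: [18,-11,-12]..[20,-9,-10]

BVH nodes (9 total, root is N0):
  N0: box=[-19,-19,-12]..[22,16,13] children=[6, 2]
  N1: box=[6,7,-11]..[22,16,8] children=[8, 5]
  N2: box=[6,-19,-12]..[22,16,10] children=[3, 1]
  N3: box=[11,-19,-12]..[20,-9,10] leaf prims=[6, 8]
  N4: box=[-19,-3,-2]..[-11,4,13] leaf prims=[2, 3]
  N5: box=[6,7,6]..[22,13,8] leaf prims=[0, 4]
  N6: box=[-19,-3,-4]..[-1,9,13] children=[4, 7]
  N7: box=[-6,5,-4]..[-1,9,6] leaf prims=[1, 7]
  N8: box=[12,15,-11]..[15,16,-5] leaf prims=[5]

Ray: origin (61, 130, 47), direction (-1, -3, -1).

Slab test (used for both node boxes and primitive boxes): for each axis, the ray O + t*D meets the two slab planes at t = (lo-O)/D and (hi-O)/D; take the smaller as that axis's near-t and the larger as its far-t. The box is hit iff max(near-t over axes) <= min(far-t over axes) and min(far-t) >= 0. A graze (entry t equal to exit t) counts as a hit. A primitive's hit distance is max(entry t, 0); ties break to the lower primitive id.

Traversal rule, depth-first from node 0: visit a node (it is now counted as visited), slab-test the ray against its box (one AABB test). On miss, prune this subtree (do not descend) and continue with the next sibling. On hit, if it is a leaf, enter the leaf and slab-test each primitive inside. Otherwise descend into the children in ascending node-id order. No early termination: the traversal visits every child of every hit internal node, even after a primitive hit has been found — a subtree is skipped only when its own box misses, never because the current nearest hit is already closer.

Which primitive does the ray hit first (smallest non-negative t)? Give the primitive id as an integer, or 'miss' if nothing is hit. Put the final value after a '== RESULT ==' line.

Walk:
N0 x:[39,80] y:[38,149/3] z:[34,59] -> hit [39,149/3], descend [2, 6]
  N2 x:[39,55] y:[38,149/3] z:[37,59] -> hit [39,149/3], descend [1, 3]
    N1 x:[39,55] y:[38,41] z:[39,58] -> hit [39,41], descend [5, 8]
      N5 x:[39,55] y:[39,41] z:[39,41] -> hit [39,41] leaf, test {P0@t=40, P4(miss)}
      N8 x:[46,49] y:[38,115/3] z:[52,58] -> miss, prune
    N3 x:[41,50] y:[139/3,149/3] z:[37,59] -> hit [139/3,149/3] leaf, test {P6(miss), P8(miss)}
  N6 x:[62,80] y:[121/3,133/3] z:[34,51] -> miss, prune

order=[0, 2, 1, 5, 8, 3, 6]  |boxes|=7  |leaves|=2  hit=P0

== RESULT ==
0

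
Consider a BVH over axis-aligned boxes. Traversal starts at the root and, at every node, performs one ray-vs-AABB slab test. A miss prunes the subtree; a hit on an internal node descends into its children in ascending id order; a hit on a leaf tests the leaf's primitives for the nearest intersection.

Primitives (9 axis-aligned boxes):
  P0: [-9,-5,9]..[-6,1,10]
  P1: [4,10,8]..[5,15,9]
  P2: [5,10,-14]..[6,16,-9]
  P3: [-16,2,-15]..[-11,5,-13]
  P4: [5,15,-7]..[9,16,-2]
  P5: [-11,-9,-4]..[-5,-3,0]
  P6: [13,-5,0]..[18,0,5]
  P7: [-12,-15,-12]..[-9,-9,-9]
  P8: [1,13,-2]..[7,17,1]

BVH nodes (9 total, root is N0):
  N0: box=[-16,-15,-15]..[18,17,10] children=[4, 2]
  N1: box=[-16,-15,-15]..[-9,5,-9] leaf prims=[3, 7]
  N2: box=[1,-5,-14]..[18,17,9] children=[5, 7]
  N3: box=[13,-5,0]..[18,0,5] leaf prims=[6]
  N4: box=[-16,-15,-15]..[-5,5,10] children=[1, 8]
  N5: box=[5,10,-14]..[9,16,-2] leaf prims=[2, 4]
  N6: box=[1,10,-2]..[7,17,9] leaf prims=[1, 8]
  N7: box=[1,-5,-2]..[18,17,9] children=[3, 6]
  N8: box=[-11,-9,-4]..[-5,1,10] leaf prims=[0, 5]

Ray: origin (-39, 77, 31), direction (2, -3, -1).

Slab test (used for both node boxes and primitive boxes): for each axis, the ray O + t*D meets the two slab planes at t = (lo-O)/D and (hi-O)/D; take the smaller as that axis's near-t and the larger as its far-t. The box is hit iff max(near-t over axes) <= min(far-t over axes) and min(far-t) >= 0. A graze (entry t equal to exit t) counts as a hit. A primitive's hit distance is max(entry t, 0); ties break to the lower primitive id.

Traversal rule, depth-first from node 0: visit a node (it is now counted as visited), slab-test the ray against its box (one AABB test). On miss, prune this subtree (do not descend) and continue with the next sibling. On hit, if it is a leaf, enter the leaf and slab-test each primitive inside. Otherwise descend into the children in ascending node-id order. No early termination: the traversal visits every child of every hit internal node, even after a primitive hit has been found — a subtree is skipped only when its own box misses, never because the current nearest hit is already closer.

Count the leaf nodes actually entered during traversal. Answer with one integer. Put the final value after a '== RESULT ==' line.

Traverse from the root:
N0 x:[23/2,57/2] y:[20,92/3] z:[21,46] -> hit [21,57/2], descend [2, 4]
  N2 x:[20,57/2] y:[20,82/3] z:[22,45] -> hit [22,82/3], descend [5, 7]
    N5 x:[22,24] y:[61/3,67/3] z:[33,45] -> miss, prune
    N7 x:[20,57/2] y:[20,82/3] z:[22,33] -> hit [22,82/3], descend [3, 6]
      N3 x:[26,57/2] y:[77/3,82/3] z:[26,31] -> hit [26,82/3] leaf, test {P6@t=26}
      N6 x:[20,23] y:[20,67/3] z:[22,33] -> hit [22,67/3] leaf, test {P1@t=22, P8(miss)}
  N4 x:[23/2,17] y:[24,92/3] z:[21,46] -> miss, prune

order=[0, 2, 5, 7, 3, 6, 4]  |boxes|=7  |leaves|=2  hit=P1

== RESULT ==
2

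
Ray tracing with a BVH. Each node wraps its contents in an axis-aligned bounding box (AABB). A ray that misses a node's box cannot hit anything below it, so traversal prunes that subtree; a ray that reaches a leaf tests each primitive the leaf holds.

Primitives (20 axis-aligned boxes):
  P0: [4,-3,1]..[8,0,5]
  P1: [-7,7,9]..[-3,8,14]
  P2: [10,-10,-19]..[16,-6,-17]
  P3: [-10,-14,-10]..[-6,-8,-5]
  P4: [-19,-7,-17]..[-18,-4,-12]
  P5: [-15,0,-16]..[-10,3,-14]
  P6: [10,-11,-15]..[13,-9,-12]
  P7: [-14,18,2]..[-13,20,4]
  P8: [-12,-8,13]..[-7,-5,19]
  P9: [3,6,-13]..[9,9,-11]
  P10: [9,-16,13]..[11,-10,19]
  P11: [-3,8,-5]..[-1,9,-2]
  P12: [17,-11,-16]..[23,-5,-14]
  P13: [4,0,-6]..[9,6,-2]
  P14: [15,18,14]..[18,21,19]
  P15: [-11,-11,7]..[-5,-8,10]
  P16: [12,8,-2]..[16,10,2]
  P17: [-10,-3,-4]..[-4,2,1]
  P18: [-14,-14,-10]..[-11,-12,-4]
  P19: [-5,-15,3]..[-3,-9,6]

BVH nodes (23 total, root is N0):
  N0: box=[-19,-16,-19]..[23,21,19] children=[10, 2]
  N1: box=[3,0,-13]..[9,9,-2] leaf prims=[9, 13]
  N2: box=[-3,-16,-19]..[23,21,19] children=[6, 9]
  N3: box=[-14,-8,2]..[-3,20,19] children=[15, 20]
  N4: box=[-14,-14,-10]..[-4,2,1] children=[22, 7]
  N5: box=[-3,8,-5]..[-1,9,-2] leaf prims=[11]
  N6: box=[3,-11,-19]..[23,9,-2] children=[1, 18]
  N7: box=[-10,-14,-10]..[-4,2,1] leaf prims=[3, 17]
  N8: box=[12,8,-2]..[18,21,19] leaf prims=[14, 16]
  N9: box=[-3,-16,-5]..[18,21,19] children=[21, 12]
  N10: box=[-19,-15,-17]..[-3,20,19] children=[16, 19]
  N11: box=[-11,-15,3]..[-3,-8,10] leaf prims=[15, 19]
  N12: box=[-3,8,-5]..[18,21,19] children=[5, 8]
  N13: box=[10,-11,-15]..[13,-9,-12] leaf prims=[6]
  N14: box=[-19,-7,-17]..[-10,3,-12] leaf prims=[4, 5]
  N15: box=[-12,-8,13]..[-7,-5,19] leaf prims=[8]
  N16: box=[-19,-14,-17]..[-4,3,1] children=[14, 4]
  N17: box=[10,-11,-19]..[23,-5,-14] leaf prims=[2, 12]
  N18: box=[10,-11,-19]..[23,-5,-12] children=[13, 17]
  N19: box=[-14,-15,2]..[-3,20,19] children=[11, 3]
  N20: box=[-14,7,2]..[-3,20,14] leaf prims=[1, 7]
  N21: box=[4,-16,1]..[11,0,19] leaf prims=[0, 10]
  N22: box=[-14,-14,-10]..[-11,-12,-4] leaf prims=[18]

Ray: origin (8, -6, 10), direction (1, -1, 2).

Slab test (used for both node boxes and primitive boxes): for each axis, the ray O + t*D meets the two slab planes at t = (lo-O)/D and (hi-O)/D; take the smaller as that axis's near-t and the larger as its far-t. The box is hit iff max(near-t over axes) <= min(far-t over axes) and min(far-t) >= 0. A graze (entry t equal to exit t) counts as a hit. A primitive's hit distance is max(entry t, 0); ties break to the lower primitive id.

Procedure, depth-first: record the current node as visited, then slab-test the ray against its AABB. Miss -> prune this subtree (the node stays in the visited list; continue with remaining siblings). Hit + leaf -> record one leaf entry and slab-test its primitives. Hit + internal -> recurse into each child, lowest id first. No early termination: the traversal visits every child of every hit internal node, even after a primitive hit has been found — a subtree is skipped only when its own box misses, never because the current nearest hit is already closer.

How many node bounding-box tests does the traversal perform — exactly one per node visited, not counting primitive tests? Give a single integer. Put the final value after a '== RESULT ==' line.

Trace the traversal:
N0 x:[-27,15] y:[-27,10] z:[-29/2,9/2] -> hit [-29/2,9/2], descend [2, 10]
  N2 x:[-11,15] y:[-27,10] z:[-29/2,9/2] -> hit [-11,9/2], descend [6, 9]
    N6 x:[-5,15] y:[-15,5] z:[-29/2,-6] -> miss, prune
    N9 x:[-11,10] y:[-27,10] z:[-15/2,9/2] -> hit [-15/2,9/2], descend [12, 21]
      N12 x:[-11,10] y:[-27,-14] z:[-15/2,9/2] -> miss, prune
      N21 x:[-4,3] y:[-6,10] z:[-9/2,9/2] -> hit [-4,3] leaf, test {P0(miss), P10(miss)}
  N10 x:[-27,-11] y:[-26,9] z:[-27/2,9/2] -> miss, prune

Summary -> nodes [0, 2, 6, 9, 12, 21, 10]; box-tests=7; leaf-entries=1; first=miss

== RESULT ==
7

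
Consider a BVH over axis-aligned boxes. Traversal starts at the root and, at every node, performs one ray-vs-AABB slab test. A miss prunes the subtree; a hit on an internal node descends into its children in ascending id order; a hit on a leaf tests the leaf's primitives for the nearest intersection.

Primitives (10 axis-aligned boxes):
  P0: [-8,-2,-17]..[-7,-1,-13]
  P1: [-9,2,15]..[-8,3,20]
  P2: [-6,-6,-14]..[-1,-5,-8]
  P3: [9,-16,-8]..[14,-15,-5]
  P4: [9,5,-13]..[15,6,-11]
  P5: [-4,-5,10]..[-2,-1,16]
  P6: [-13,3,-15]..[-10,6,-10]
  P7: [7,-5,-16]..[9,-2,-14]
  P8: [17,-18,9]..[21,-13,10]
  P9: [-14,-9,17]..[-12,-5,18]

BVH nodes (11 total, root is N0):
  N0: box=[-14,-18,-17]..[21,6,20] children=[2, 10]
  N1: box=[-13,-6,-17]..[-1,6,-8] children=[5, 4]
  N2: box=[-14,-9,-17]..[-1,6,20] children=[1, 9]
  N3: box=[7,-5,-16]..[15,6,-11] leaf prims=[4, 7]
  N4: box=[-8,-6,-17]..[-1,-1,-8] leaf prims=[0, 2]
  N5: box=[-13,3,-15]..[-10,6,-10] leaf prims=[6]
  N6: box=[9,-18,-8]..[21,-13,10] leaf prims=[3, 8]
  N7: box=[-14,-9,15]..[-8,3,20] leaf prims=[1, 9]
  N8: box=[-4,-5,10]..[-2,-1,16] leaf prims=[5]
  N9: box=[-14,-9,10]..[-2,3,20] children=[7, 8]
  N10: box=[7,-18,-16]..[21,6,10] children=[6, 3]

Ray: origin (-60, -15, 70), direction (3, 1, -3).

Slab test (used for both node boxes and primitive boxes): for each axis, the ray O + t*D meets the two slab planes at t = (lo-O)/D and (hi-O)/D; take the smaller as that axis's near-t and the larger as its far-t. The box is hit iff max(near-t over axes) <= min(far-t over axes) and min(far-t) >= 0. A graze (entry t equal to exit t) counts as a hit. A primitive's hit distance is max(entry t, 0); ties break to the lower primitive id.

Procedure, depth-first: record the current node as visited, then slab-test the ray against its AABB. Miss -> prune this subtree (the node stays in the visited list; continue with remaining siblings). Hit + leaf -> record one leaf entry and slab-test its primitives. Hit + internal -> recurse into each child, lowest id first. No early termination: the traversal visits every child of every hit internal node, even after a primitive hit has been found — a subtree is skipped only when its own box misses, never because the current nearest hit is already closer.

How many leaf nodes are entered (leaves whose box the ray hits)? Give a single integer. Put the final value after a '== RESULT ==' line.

Traverse from the root:
N0 x:[46/3,27] y:[-3,21] z:[50/3,29] -> hit [50/3,21], descend [2, 10]
  N2 x:[46/3,59/3] y:[6,21] z:[50/3,29] -> hit [50/3,59/3], descend [1, 9]
    N1 x:[47/3,59/3] y:[9,21] z:[26,29] -> miss, prune
    N9 x:[46/3,58/3] y:[6,18] z:[50/3,20] -> hit [50/3,18], descend [7, 8]
      N7 x:[46/3,52/3] y:[6,18] z:[50/3,55/3] -> hit [50/3,52/3] leaf, test {P1@t=17, P9(miss)}
      N8 x:[56/3,58/3] y:[10,14] z:[18,20] -> miss, prune
  N10 x:[67/3,27] y:[-3,21] z:[20,86/3] -> miss, prune

Visited [0, 2, 1, 9, 7, 8, 10]. Tests: 7 box, 1 leaf. Nearest: P1.

== RESULT ==
1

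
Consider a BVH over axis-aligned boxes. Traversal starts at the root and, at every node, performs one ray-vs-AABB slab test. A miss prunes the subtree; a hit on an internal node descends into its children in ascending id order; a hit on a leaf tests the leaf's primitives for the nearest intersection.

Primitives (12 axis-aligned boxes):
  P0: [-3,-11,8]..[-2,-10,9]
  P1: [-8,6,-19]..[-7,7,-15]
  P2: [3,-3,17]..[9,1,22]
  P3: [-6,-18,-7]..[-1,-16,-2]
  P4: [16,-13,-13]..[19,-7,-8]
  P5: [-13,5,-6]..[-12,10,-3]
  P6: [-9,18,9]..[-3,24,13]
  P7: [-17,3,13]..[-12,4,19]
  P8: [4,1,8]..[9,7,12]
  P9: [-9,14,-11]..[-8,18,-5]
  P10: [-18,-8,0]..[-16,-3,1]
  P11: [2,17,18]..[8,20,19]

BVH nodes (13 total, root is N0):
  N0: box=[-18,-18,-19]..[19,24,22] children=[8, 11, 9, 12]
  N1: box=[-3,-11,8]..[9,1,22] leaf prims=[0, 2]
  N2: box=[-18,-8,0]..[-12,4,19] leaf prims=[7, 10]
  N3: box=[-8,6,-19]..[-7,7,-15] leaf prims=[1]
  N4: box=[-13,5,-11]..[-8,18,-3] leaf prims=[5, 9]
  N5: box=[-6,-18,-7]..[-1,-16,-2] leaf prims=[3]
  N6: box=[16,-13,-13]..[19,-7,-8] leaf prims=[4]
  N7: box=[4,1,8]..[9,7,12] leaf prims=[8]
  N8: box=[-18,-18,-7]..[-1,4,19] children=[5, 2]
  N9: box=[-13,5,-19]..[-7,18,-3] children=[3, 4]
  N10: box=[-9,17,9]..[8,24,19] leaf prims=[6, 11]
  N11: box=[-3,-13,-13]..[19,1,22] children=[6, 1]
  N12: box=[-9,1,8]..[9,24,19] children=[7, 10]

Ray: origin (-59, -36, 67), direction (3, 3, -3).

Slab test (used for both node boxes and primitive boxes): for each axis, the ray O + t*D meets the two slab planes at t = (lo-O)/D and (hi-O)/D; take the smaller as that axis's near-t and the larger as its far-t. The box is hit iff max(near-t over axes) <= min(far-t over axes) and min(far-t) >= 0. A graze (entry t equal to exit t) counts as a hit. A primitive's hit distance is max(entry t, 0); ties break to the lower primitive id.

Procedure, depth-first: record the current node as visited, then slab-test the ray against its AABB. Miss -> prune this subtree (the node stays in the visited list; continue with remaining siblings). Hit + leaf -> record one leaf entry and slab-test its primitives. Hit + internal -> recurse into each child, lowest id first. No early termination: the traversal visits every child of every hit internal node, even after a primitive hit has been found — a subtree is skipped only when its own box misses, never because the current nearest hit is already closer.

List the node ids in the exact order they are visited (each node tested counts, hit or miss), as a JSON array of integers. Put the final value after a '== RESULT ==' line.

Walk:
N0 x:[41/3,26] y:[6,20] z:[15,86/3] -> hit [15,20], descend [8, 9, 11, 12]
  N8 x:[41/3,58/3] y:[6,40/3] z:[16,74/3] -> miss, prune
  N9 x:[46/3,52/3] y:[41/3,18] z:[70/3,86/3] -> miss, prune
  N11 x:[56/3,26] y:[23/3,37/3] z:[15,80/3] -> miss, prune
  N12 x:[50/3,68/3] y:[37/3,20] z:[16,59/3] -> hit [50/3,59/3], descend [7, 10]
    N7 x:[21,68/3] y:[37/3,43/3] z:[55/3,59/3] -> miss, prune
    N10 x:[50/3,67/3] y:[53/3,20] z:[16,58/3] -> hit [53/3,58/3] leaf, test {P6@t=18, P11(miss)}

Visited [0, 8, 9, 11, 12, 7, 10]. Tests: 7 box, 1 leaf. Nearest: P6.

== RESULT ==
[0, 8, 9, 11, 12, 7, 10]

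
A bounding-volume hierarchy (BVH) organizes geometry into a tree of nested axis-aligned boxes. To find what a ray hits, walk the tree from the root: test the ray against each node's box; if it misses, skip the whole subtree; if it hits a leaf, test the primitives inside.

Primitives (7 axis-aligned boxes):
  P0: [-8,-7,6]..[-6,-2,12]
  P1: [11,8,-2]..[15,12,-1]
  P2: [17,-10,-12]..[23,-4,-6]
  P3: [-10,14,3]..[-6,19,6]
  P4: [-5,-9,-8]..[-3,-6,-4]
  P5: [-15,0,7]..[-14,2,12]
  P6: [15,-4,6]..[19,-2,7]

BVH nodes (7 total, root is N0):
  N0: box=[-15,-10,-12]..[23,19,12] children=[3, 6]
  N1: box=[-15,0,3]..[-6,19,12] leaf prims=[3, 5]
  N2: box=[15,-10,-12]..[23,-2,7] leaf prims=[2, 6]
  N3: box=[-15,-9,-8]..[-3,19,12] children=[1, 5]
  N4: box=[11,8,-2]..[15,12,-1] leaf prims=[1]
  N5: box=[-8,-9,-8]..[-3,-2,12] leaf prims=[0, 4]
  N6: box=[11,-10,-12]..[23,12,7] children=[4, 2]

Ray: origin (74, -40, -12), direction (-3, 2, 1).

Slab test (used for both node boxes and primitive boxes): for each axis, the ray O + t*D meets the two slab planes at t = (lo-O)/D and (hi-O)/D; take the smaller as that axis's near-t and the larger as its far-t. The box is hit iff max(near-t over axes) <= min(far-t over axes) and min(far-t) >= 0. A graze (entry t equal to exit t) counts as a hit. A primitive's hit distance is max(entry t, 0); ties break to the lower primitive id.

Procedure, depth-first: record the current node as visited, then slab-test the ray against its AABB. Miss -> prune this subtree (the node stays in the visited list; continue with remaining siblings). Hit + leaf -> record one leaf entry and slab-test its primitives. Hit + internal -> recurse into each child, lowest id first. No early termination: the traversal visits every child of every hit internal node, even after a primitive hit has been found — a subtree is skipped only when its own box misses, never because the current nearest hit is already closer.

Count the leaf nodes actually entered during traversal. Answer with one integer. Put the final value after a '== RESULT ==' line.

Walk:
N0 x:[17,89/3] y:[15,59/2] z:[0,24] -> hit [17,24], descend [3, 6]
  N3 x:[77/3,89/3] y:[31/2,59/2] z:[4,24] -> miss, prune
  N6 x:[17,21] y:[15,26] z:[0,19] -> hit [17,19], descend [2, 4]
    N2 x:[17,59/3] y:[15,19] z:[0,19] -> hit [17,19] leaf, test {P2(miss), P6@t=55/3}
    N4 x:[59/3,21] y:[24,26] z:[10,11] -> miss, prune

order=[0, 3, 6, 2, 4]  |boxes|=5  |leaves|=1  hit=P6

== RESULT ==
1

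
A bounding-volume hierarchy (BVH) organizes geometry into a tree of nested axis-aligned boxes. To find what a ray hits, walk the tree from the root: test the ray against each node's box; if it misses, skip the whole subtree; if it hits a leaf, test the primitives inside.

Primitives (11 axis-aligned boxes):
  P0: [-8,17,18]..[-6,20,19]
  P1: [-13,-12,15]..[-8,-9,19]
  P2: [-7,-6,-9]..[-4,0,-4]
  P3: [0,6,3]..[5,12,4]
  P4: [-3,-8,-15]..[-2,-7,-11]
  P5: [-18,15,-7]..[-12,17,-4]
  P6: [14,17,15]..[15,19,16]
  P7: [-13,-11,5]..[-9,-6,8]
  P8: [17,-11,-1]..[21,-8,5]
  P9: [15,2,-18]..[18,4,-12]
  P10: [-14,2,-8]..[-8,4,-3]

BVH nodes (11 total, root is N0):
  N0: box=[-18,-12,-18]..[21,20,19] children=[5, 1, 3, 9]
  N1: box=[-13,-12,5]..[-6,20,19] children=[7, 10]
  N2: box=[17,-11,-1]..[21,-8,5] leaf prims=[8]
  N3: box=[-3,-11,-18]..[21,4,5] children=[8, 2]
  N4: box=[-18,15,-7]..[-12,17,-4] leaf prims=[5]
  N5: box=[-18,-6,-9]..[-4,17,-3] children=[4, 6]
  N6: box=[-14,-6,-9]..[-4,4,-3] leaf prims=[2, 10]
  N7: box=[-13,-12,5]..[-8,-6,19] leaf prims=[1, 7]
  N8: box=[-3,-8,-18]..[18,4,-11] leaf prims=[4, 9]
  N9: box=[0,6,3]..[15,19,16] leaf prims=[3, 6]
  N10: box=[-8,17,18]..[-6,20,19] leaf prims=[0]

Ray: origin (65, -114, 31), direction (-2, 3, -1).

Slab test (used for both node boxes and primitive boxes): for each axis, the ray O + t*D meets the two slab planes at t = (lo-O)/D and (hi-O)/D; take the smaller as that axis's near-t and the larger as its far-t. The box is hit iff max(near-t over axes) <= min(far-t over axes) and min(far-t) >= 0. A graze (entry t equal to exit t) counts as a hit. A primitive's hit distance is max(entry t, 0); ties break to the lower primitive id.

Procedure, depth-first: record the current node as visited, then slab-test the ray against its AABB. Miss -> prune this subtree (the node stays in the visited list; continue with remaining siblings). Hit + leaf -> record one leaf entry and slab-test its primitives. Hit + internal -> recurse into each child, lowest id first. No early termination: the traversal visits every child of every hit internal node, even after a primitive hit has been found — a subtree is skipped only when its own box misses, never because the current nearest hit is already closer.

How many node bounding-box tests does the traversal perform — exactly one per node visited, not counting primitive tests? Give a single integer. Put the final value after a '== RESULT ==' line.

Trace the traversal:
N0 x:[22,83/2] y:[34,134/3] z:[12,49] -> hit [34,83/2], descend [1, 3, 5, 9]
  N1 x:[71/2,39] y:[34,134/3] z:[12,26] -> miss, prune
  N3 x:[22,34] y:[103/3,118/3] z:[26,49] -> miss, prune
  N5 x:[69/2,83/2] y:[36,131/3] z:[34,40] -> hit [36,40], descend [4, 6]
    N4 x:[77/2,83/2] y:[43,131/3] z:[35,38] -> miss, prune
    N6 x:[69/2,79/2] y:[36,118/3] z:[34,40] -> hit [36,118/3] leaf, test {P2@t=36, P10@t=116/3}
  N9 x:[25,65/2] y:[40,133/3] z:[15,28] -> miss, prune

order=[0, 1, 3, 5, 4, 6, 9]  |boxes|=7  |leaves|=1  hit=P2

== RESULT ==
7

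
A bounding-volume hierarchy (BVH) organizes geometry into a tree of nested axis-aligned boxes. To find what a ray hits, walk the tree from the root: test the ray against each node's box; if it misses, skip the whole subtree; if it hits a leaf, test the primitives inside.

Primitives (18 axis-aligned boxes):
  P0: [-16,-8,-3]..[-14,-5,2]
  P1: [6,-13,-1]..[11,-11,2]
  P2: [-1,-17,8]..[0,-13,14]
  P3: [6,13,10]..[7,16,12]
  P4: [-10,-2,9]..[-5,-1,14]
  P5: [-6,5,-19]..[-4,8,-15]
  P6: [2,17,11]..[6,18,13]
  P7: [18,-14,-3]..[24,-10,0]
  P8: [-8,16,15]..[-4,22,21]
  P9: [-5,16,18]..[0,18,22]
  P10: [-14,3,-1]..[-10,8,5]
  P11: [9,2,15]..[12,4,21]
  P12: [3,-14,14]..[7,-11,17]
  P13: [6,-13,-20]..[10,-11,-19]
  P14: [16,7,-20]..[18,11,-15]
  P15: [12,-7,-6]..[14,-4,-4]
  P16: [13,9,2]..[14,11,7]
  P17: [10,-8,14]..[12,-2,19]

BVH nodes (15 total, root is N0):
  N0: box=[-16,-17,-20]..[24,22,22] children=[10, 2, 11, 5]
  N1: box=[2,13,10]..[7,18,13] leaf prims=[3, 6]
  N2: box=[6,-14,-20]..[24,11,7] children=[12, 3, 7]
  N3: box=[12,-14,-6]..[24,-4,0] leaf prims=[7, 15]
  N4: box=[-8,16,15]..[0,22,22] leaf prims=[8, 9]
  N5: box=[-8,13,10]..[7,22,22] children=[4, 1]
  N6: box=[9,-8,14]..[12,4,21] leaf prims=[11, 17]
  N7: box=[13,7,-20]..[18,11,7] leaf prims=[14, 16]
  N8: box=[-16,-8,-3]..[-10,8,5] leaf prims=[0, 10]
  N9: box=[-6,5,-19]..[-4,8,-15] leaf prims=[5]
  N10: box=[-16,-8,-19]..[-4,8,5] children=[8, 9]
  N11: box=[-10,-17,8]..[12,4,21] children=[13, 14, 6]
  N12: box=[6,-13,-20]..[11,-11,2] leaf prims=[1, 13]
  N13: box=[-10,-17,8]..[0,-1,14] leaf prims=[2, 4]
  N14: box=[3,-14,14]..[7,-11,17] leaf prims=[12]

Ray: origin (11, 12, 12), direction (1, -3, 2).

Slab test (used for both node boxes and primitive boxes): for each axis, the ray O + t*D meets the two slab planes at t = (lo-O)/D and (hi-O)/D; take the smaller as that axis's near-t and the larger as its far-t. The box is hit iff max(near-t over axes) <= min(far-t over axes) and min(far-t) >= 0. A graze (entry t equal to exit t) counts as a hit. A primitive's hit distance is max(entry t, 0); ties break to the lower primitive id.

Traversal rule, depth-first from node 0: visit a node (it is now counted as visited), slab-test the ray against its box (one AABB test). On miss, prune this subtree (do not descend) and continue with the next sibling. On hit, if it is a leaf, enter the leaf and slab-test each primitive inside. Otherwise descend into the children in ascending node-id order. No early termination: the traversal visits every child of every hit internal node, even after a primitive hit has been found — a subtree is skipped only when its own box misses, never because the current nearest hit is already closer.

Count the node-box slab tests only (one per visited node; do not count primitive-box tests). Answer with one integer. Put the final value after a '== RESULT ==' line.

Traverse from the root:
N0 x:[-27,13] y:[-10/3,29/3] z:[-16,5] -> hit [-10/3,5], descend [2, 5, 10, 11]
  N2 x:[-5,13] y:[1/3,26/3] z:[-16,-5/2] -> miss, prune
  N5 x:[-19,-4] y:[-10/3,-1/3] z:[-1,5] -> miss, prune
  N10 x:[-27,-15] y:[4/3,20/3] z:[-31/2,-7/2] -> miss, prune
  N11 x:[-21,1] y:[8/3,29/3] z:[-2,9/2] -> miss, prune

order=[0, 2, 5, 10, 11]  |boxes|=5  |leaves|=0  hit=miss

== RESULT ==
5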